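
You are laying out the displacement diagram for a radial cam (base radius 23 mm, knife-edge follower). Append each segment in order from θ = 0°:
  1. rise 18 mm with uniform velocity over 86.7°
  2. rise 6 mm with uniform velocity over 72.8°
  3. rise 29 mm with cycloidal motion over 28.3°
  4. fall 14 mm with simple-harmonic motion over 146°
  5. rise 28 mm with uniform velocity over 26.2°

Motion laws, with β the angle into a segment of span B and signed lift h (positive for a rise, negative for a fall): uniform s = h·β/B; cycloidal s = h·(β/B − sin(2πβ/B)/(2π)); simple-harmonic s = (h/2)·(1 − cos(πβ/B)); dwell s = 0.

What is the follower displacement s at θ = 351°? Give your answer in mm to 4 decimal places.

seg 1 [0°–86.7°] uniform, h=18: full span → s += 18 → s = 18.0000
seg 2 [86.7°–159.5°] uniform, h=6: full span → s += 6 → s = 24.0000
seg 3 [159.5°–187.8°] cycloidal, h=29: full span → s += 29 → s = 53.0000
seg 4 [187.8°–333.8°] simple-harmonic, h=-14: full span → s += -14 → s = 39.0000
seg 5 [333.8°–360°] uniform, h=28: θ=351° here. β=17.2, B=26.2. 28·17.2/26.2 = 18.3817 → s = 57.3817

57.3817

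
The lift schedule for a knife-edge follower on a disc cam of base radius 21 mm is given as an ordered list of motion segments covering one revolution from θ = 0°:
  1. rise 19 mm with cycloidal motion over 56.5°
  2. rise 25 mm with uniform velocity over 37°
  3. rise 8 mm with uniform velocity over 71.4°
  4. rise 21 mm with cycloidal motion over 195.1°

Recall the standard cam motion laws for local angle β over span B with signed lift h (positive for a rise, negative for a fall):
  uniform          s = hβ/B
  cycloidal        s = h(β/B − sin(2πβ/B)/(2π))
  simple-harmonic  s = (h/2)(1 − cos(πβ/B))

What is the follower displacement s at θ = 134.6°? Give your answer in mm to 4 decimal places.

seg 1 [0°–56.5°] cycloidal, h=19: full span → s += 19 → s = 19.0000
seg 2 [56.5°–93.5°] uniform, h=25: full span → s += 25 → s = 44.0000
seg 3 [93.5°–164.9°] uniform, h=8: θ=134.6° here. β=41.1, B=71.4. 8·41.1/71.4 = 4.6050 → s = 48.6050

48.6050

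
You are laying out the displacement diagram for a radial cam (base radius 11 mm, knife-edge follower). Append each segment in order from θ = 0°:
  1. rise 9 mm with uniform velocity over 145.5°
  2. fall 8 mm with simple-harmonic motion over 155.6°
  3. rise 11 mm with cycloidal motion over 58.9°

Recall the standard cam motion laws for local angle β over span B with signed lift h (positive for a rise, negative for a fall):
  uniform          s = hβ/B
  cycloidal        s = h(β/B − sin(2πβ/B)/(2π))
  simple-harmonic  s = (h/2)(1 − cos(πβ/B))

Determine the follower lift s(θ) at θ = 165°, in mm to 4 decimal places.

seg 1 [0°–145.5°] uniform, h=9: full span → s += 9 → s = 9.0000
seg 2 [145.5°–301.1°] simple-harmonic, h=-8: θ=165° here. β=19.5, B=155.6. -8/2·(1 − cos(π·0.1253)) = -0.3060 → s = 8.6940

8.6940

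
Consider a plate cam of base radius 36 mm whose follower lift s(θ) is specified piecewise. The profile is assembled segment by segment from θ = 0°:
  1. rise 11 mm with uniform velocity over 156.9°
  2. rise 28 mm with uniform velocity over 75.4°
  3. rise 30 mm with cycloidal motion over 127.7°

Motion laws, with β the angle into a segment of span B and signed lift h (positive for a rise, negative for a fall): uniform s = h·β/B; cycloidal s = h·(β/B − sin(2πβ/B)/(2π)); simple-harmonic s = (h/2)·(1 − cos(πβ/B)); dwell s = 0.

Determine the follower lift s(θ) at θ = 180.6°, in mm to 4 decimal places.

seg 1 [0°–156.9°] uniform, h=11: full span → s += 11 → s = 11.0000
seg 2 [156.9°–232.3°] uniform, h=28: θ=180.6° here. β=23.7, B=75.4. 28·23.7/75.4 = 8.8011 → s = 19.8011

19.8011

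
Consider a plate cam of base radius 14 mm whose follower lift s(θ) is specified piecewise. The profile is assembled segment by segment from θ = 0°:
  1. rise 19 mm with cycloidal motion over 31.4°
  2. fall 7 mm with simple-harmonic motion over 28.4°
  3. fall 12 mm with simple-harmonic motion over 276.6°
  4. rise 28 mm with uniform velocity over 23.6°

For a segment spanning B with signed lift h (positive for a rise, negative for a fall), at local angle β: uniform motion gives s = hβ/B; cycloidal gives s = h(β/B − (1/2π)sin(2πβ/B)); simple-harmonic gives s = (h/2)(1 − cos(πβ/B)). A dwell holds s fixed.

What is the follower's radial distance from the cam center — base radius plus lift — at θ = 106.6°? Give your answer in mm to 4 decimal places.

seg 1 [0°–31.4°] cycloidal, h=19: full span → s += 19 → s = 19.0000
seg 2 [31.4°–59.8°] simple-harmonic, h=-7: full span → s += -7 → s = 12.0000
seg 3 [59.8°–336.4°] simple-harmonic, h=-12: θ=106.6° here. β=46.8, B=276.6. -12/2·(1 − cos(π·0.1692)) = -0.8279 → s = 11.1721
radial distance = base radius + s = 14 + 11.1721 = 25.1721

25.1721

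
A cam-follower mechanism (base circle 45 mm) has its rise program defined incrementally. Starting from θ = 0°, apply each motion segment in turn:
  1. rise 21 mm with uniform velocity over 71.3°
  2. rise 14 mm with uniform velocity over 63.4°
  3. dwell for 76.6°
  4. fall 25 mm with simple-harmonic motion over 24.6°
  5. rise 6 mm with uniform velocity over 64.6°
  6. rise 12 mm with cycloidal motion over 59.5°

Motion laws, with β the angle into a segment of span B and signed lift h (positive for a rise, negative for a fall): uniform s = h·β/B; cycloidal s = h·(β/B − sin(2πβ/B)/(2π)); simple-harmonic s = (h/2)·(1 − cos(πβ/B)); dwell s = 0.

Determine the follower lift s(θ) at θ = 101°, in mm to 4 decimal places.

seg 1 [0°–71.3°] uniform, h=21: full span → s += 21 → s = 21.0000
seg 2 [71.3°–134.7°] uniform, h=14: θ=101° here. β=29.7, B=63.4. 14·29.7/63.4 = 6.5584 → s = 27.5584

27.5584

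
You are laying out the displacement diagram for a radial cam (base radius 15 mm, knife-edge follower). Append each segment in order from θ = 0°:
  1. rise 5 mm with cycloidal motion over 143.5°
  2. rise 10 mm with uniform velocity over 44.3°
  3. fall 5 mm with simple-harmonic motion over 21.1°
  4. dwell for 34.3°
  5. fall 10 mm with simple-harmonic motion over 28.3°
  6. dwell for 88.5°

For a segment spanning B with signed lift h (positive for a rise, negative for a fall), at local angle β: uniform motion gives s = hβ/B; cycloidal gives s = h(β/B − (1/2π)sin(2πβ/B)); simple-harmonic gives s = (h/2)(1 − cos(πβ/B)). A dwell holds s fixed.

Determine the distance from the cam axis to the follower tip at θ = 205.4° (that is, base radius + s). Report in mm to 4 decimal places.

seg 1 [0°–143.5°] cycloidal, h=5: full span → s += 5 → s = 5.0000
seg 2 [143.5°–187.8°] uniform, h=10: full span → s += 10 → s = 15.0000
seg 3 [187.8°–208.9°] simple-harmonic, h=-5: θ=205.4° here. β=17.6, B=21.1. -5/2·(1 − cos(π·0.8341)) = -4.6682 → s = 10.3318
radial distance = base radius + s = 15 + 10.3318 = 25.3318

25.3318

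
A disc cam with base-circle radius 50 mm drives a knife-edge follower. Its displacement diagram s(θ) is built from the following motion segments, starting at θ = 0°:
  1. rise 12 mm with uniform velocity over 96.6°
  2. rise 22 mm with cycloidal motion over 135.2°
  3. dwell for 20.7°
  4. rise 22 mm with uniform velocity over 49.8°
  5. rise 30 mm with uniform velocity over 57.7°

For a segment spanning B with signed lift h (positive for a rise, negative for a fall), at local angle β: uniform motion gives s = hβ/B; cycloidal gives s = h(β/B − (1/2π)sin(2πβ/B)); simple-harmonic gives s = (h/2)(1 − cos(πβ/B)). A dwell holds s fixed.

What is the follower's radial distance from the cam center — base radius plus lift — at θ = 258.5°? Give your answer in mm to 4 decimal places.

seg 1 [0°–96.6°] uniform, h=12: full span → s += 12 → s = 12.0000
seg 2 [96.6°–231.8°] cycloidal, h=22: full span → s += 22 → s = 34.0000
seg 3 [231.8°–252.5°] dwell: s stays 34.0000
seg 4 [252.5°–302.3°] uniform, h=22: θ=258.5° here. β=6, B=49.8. 22·6/49.8 = 2.6506 → s = 36.6506
radial distance = base radius + s = 50 + 36.6506 = 86.6506

86.6506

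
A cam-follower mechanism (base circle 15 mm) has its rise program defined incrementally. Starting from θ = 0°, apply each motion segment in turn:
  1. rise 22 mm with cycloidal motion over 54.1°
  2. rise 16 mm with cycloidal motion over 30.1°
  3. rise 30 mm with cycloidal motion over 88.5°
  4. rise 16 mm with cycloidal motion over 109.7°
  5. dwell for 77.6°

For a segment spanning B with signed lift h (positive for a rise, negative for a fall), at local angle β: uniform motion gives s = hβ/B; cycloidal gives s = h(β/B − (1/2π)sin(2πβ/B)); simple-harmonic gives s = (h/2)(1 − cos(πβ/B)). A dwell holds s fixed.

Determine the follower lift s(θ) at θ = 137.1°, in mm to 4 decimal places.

seg 1 [0°–54.1°] cycloidal, h=22: full span → s += 22 → s = 22.0000
seg 2 [54.1°–84.2°] cycloidal, h=16: full span → s += 16 → s = 38.0000
seg 3 [84.2°–172.7°] cycloidal, h=30: θ=137.1° here. β=52.9, B=88.5. 30·(0.5977 − sin(2π·0.5977)/(2π)) = 20.6835 → s = 58.6835

58.6835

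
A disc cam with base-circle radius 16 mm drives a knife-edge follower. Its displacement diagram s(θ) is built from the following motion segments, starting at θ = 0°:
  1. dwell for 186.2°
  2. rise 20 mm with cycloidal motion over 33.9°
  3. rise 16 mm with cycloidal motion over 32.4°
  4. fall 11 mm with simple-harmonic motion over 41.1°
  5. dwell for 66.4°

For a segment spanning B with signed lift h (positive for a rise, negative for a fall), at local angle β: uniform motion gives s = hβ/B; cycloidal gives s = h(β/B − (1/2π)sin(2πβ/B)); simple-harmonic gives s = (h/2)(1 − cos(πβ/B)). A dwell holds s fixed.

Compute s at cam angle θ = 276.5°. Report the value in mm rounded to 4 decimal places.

seg 1 [0°–186.2°] dwell: s stays 0.0000
seg 2 [186.2°–220.1°] cycloidal, h=20: full span → s += 20 → s = 20.0000
seg 3 [220.1°–252.5°] cycloidal, h=16: full span → s += 16 → s = 36.0000
seg 4 [252.5°–293.6°] simple-harmonic, h=-11: θ=276.5° here. β=24, B=41.1. -11/2·(1 − cos(π·0.5839)) = -6.9337 → s = 29.0663

29.0663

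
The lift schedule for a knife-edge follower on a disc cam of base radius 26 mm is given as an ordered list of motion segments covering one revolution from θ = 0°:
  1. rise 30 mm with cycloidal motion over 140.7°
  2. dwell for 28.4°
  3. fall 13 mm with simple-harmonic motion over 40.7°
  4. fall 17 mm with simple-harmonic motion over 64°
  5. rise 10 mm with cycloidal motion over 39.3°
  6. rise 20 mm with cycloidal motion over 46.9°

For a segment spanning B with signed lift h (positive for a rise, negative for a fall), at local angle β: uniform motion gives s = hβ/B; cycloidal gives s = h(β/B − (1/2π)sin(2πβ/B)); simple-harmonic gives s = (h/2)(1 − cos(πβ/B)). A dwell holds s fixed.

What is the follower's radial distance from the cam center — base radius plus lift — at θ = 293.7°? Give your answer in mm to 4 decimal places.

seg 1 [0°–140.7°] cycloidal, h=30: full span → s += 30 → s = 30.0000
seg 2 [140.7°–169.1°] dwell: s stays 30.0000
seg 3 [169.1°–209.8°] simple-harmonic, h=-13: full span → s += -13 → s = 17.0000
seg 4 [209.8°–273.8°] simple-harmonic, h=-17: full span → s += -17 → s = 0.0000
seg 5 [273.8°–313.1°] cycloidal, h=10: θ=293.7° here. β=19.9, B=39.3. 10·(0.5064 − sin(2π·0.5064)/(2π)) = 5.1272 → s = 5.1272
radial distance = base radius + s = 26 + 5.1272 = 31.1272

31.1272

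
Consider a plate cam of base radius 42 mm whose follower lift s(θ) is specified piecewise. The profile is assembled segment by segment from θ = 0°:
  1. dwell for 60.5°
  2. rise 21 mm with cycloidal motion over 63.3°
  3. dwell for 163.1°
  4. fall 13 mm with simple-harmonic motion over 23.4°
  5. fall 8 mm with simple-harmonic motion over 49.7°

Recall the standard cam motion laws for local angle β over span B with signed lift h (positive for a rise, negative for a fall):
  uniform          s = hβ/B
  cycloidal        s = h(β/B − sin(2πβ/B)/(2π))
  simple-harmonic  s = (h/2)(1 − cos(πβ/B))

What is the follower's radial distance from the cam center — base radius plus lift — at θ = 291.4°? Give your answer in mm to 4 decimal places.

seg 1 [0°–60.5°] dwell: s stays 0.0000
seg 2 [60.5°–123.8°] cycloidal, h=21: full span → s += 21 → s = 21.0000
seg 3 [123.8°–286.9°] dwell: s stays 21.0000
seg 4 [286.9°–310.3°] simple-harmonic, h=-13: θ=291.4° here. β=4.5, B=23.4. -13/2·(1 − cos(π·0.1923)) = -1.1506 → s = 19.8494
radial distance = base radius + s = 42 + 19.8494 = 61.8494

61.8494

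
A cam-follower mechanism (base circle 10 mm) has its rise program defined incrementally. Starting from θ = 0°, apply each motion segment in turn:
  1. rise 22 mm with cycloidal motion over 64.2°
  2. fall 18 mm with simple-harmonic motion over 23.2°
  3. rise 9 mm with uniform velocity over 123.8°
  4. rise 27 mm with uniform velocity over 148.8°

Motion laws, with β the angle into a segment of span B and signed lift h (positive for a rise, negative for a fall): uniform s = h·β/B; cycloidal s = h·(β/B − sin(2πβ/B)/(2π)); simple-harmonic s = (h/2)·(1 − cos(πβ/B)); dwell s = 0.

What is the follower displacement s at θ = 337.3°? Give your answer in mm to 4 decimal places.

seg 1 [0°–64.2°] cycloidal, h=22: full span → s += 22 → s = 22.0000
seg 2 [64.2°–87.4°] simple-harmonic, h=-18: full span → s += -18 → s = 4.0000
seg 3 [87.4°–211.2°] uniform, h=9: full span → s += 9 → s = 13.0000
seg 4 [211.2°–360°] uniform, h=27: θ=337.3° here. β=126.1, B=148.8. 27·126.1/148.8 = 22.8810 → s = 35.8810

35.8810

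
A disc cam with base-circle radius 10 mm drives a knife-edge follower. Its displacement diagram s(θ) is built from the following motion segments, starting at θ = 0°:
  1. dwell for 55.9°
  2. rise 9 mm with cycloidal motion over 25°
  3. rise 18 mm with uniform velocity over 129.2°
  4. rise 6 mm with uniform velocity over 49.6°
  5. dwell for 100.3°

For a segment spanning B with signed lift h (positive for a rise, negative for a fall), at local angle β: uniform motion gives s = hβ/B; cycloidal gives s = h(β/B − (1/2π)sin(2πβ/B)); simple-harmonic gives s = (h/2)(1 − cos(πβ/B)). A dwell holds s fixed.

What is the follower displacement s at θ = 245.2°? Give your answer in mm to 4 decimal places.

seg 1 [0°–55.9°] dwell: s stays 0.0000
seg 2 [55.9°–80.9°] cycloidal, h=9: full span → s += 9 → s = 9.0000
seg 3 [80.9°–210.1°] uniform, h=18: full span → s += 18 → s = 27.0000
seg 4 [210.1°–259.7°] uniform, h=6: θ=245.2° here. β=35.1, B=49.6. 6·35.1/49.6 = 4.2460 → s = 31.2460

31.2460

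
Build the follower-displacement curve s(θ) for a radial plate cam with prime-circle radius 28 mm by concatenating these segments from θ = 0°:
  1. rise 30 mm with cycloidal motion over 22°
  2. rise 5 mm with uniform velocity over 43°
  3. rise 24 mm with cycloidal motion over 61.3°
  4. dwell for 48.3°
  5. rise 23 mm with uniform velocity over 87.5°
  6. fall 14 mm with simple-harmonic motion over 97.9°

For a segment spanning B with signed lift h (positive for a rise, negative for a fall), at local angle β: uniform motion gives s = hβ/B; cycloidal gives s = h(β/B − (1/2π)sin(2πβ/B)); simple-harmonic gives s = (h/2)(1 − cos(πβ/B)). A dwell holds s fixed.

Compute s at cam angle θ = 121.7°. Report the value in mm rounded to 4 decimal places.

seg 1 [0°–22°] cycloidal, h=30: full span → s += 30 → s = 30.0000
seg 2 [22°–65°] uniform, h=5: full span → s += 5 → s = 35.0000
seg 3 [65°–126.3°] cycloidal, h=24: θ=121.7° here. β=56.7, B=61.3. 24·(0.9250 − sin(2π·0.9250)/(2π)) = 23.9340 → s = 58.9340

58.9340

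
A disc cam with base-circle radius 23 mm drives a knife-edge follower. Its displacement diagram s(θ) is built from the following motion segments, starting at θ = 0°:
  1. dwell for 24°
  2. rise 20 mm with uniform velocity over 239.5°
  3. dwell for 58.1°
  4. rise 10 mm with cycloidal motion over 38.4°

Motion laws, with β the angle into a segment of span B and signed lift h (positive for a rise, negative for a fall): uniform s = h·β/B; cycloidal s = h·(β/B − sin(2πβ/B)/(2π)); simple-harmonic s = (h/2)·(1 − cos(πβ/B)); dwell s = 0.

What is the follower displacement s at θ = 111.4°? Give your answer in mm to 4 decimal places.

seg 1 [0°–24°] dwell: s stays 0.0000
seg 2 [24°–263.5°] uniform, h=20: θ=111.4° here. β=87.4, B=239.5. 20·87.4/239.5 = 7.2985 → s = 7.2985

7.2985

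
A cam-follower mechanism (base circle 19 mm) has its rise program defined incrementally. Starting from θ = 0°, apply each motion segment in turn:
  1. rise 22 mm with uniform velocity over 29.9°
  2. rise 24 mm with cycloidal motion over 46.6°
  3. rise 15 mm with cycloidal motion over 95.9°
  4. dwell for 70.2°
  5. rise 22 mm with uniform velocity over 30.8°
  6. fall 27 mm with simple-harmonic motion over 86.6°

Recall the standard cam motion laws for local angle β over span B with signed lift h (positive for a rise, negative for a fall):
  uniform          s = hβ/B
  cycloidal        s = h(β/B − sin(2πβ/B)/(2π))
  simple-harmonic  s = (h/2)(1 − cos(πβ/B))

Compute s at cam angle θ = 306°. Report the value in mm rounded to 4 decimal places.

seg 1 [0°–29.9°] uniform, h=22: full span → s += 22 → s = 22.0000
seg 2 [29.9°–76.5°] cycloidal, h=24: full span → s += 24 → s = 46.0000
seg 3 [76.5°–172.4°] cycloidal, h=15: full span → s += 15 → s = 61.0000
seg 4 [172.4°–242.6°] dwell: s stays 61.0000
seg 5 [242.6°–273.4°] uniform, h=22: full span → s += 22 → s = 83.0000
seg 6 [273.4°–360°] simple-harmonic, h=-27: θ=306° here. β=32.6, B=86.6. -27/2·(1 − cos(π·0.3764)) = -8.3904 → s = 74.6096

74.6096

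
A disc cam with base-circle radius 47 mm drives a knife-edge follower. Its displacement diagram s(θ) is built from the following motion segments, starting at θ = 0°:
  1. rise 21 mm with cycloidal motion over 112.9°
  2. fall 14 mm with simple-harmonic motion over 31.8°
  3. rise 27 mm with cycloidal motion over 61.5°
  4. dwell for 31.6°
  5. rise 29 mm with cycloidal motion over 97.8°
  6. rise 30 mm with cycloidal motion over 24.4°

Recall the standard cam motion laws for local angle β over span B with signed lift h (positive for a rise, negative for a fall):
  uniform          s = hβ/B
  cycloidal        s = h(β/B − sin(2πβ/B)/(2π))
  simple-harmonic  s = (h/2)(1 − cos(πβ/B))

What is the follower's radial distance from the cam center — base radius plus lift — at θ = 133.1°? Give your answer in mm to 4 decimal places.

seg 1 [0°–112.9°] cycloidal, h=21: full span → s += 21 → s = 21.0000
seg 2 [112.9°–144.7°] simple-harmonic, h=-14: θ=133.1° here. β=20.2, B=31.8. -14/2·(1 − cos(π·0.6352)) = -9.8850 → s = 11.1150
radial distance = base radius + s = 47 + 11.1150 = 58.1150

58.1150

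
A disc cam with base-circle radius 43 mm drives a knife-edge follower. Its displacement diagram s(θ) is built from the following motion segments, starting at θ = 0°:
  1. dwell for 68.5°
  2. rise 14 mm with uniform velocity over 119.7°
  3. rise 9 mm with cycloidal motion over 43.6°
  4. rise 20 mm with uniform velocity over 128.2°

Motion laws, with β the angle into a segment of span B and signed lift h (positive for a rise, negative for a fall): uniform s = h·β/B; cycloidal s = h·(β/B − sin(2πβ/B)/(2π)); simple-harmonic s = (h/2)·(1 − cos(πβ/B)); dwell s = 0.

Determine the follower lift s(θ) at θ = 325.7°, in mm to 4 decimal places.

seg 1 [0°–68.5°] dwell: s stays 0.0000
seg 2 [68.5°–188.2°] uniform, h=14: full span → s += 14 → s = 14.0000
seg 3 [188.2°–231.8°] cycloidal, h=9: full span → s += 9 → s = 23.0000
seg 4 [231.8°–360°] uniform, h=20: θ=325.7° here. β=93.9, B=128.2. 20·93.9/128.2 = 14.6490 → s = 37.6490

37.6490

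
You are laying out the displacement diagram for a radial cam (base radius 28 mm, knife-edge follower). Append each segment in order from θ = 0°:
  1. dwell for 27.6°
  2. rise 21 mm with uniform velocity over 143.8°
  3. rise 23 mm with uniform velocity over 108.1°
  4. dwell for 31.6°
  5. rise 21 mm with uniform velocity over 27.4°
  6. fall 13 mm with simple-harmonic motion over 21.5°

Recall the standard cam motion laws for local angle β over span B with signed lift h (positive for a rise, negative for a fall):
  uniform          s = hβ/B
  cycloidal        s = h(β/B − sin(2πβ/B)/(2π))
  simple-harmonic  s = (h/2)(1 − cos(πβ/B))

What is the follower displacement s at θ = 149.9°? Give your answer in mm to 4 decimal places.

seg 1 [0°–27.6°] dwell: s stays 0.0000
seg 2 [27.6°–171.4°] uniform, h=21: θ=149.9° here. β=122.3, B=143.8. 21·122.3/143.8 = 17.8602 → s = 17.8602

17.8602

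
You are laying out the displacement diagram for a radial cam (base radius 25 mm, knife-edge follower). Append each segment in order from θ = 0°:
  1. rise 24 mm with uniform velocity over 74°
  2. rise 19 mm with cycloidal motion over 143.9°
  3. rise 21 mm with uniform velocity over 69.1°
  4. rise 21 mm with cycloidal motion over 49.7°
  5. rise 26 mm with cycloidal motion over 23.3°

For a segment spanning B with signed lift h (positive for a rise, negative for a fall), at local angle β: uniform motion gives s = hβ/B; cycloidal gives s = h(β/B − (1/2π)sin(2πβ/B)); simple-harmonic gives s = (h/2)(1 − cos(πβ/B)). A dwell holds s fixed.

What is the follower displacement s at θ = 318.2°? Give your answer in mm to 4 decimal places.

seg 1 [0°–74°] uniform, h=24: full span → s += 24 → s = 24.0000
seg 2 [74°–217.9°] cycloidal, h=19: full span → s += 19 → s = 43.0000
seg 3 [217.9°–287°] uniform, h=21: full span → s += 21 → s = 64.0000
seg 4 [287°–336.7°] cycloidal, h=21: θ=318.2° here. β=31.2, B=49.7. 21·(0.6278 − sin(2π·0.6278)/(2π)) = 15.5872 → s = 79.5872

79.5872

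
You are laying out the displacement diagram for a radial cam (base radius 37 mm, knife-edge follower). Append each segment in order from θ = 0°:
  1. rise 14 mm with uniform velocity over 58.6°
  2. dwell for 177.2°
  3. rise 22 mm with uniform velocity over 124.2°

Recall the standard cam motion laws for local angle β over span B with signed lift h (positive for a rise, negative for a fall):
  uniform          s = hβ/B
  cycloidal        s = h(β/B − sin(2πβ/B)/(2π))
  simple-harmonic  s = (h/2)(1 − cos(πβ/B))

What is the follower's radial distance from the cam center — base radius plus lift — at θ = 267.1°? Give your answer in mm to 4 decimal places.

seg 1 [0°–58.6°] uniform, h=14: full span → s += 14 → s = 14.0000
seg 2 [58.6°–235.8°] dwell: s stays 14.0000
seg 3 [235.8°–360°] uniform, h=22: θ=267.1° here. β=31.3, B=124.2. 22·31.3/124.2 = 5.5443 → s = 19.5443
radial distance = base radius + s = 37 + 19.5443 = 56.5443

56.5443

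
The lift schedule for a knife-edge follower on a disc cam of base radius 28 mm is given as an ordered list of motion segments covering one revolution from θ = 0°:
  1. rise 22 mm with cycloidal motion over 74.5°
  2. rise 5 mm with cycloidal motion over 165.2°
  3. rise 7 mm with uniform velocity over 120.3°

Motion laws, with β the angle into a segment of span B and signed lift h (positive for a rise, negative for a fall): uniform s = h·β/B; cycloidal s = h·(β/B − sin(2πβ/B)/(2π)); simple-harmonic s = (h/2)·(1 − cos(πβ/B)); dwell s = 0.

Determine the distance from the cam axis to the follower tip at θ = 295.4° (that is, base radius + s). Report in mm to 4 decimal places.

seg 1 [0°–74.5°] cycloidal, h=22: full span → s += 22 → s = 22.0000
seg 2 [74.5°–239.7°] cycloidal, h=5: full span → s += 5 → s = 27.0000
seg 3 [239.7°–360°] uniform, h=7: θ=295.4° here. β=55.7, B=120.3. 7·55.7/120.3 = 3.2411 → s = 30.2411
radial distance = base radius + s = 28 + 30.2411 = 58.2411

58.2411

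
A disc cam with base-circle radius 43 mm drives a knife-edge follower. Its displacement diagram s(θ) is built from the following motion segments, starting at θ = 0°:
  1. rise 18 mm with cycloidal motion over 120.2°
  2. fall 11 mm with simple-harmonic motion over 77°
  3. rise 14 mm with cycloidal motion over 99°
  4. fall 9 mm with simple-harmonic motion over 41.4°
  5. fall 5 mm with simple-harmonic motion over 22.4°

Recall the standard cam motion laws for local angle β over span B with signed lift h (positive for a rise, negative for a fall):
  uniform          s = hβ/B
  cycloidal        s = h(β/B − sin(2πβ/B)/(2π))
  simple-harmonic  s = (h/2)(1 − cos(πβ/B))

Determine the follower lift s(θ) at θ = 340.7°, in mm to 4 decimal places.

seg 1 [0°–120.2°] cycloidal, h=18: full span → s += 18 → s = 18.0000
seg 2 [120.2°–197.2°] simple-harmonic, h=-11: full span → s += -11 → s = 7.0000
seg 3 [197.2°–296.2°] cycloidal, h=14: full span → s += 14 → s = 21.0000
seg 4 [296.2°–337.6°] simple-harmonic, h=-9: full span → s += -9 → s = 12.0000
seg 5 [337.6°–360°] simple-harmonic, h=-5: θ=340.7° here. β=3.1, B=22.4. -5/2·(1 − cos(π·0.1384)) = -0.2326 → s = 11.7674

11.7674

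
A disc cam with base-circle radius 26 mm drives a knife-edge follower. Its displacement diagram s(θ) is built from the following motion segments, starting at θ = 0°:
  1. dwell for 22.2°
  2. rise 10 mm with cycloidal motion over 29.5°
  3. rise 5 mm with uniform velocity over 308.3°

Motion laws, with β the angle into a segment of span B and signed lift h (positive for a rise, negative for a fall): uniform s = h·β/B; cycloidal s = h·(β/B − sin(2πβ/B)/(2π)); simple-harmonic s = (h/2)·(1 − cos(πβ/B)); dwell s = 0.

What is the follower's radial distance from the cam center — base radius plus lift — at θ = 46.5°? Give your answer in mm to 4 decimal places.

seg 1 [0°–22.2°] dwell: s stays 0.0000
seg 2 [22.2°–51.7°] cycloidal, h=10: θ=46.5° here. β=24.3, B=29.5. 10·(0.8237 − sin(2π·0.8237)/(2π)) = 9.6611 → s = 9.6611
radial distance = base radius + s = 26 + 9.6611 = 35.6611

35.6611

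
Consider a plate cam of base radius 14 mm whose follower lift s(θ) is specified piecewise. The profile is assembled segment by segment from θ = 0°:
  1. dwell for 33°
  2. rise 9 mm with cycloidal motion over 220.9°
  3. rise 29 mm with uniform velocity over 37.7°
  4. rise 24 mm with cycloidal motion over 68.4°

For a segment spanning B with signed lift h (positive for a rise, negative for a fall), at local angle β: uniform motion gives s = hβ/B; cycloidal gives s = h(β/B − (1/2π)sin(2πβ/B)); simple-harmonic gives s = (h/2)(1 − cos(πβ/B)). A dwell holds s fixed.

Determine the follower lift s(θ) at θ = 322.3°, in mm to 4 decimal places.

seg 1 [0°–33°] dwell: s stays 0.0000
seg 2 [33°–253.9°] cycloidal, h=9: full span → s += 9 → s = 9.0000
seg 3 [253.9°–291.6°] uniform, h=29: full span → s += 29 → s = 38.0000
seg 4 [291.6°–360°] cycloidal, h=24: θ=322.3° here. β=30.7, B=68.4. 24·(0.4488 − sin(2π·0.4488)/(2π)) = 9.5649 → s = 47.5649

47.5649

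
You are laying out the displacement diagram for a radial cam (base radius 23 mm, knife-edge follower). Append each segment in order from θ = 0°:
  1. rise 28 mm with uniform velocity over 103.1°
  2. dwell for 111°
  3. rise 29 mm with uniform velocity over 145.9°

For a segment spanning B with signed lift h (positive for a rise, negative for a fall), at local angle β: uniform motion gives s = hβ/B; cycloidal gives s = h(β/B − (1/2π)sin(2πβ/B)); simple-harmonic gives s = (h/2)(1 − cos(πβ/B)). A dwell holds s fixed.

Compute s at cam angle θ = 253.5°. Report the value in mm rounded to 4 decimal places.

seg 1 [0°–103.1°] uniform, h=28: full span → s += 28 → s = 28.0000
seg 2 [103.1°–214.1°] dwell: s stays 28.0000
seg 3 [214.1°–360°] uniform, h=29: θ=253.5° here. β=39.4, B=145.9. 29·39.4/145.9 = 7.8314 → s = 35.8314

35.8314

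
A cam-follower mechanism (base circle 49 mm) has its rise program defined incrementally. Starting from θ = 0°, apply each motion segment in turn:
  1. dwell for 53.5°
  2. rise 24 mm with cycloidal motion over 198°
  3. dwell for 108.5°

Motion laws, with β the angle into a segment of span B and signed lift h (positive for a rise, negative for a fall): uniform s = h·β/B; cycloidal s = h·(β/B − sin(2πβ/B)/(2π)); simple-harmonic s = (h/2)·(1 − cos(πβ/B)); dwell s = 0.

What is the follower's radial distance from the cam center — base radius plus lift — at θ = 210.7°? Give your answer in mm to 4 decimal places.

seg 1 [0°–53.5°] dwell: s stays 0.0000
seg 2 [53.5°–251.5°] cycloidal, h=24: θ=210.7° here. β=157.2, B=198. 24·(0.7939 − sin(2π·0.7939)/(2π)) = 22.7296 → s = 22.7296
radial distance = base radius + s = 49 + 22.7296 = 71.7296

71.7296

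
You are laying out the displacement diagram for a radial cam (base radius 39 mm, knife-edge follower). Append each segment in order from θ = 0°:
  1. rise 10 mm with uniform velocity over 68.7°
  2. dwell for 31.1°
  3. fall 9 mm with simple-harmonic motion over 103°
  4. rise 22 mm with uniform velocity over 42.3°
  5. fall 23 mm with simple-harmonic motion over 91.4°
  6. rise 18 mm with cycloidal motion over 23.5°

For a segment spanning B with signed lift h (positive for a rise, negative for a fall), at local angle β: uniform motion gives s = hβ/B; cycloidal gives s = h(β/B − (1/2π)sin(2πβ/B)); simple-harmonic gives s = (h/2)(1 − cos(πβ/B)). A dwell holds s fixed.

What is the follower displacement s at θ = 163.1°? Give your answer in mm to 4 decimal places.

seg 1 [0°–68.7°] uniform, h=10: full span → s += 10 → s = 10.0000
seg 2 [68.7°–99.8°] dwell: s stays 10.0000
seg 3 [99.8°–202.8°] simple-harmonic, h=-9: θ=163.1° here. β=63.3, B=103. -9/2·(1 − cos(π·0.6146)) = -6.0849 → s = 3.9151

3.9151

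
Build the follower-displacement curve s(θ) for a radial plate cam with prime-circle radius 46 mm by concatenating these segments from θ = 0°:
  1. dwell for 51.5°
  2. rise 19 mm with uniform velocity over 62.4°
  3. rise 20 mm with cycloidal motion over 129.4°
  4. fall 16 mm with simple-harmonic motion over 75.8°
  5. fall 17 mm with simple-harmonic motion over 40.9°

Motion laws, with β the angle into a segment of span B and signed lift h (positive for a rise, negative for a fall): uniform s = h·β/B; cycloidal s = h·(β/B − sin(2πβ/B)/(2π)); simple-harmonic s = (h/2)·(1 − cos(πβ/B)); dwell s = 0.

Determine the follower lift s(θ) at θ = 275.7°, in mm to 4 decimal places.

seg 1 [0°–51.5°] dwell: s stays 0.0000
seg 2 [51.5°–113.9°] uniform, h=19: full span → s += 19 → s = 19.0000
seg 3 [113.9°–243.3°] cycloidal, h=20: full span → s += 20 → s = 39.0000
seg 4 [243.3°–319.1°] simple-harmonic, h=-16: θ=275.7° here. β=32.4, B=75.8. -16/2·(1 − cos(π·0.4274)) = -6.1921 → s = 32.8079

32.8079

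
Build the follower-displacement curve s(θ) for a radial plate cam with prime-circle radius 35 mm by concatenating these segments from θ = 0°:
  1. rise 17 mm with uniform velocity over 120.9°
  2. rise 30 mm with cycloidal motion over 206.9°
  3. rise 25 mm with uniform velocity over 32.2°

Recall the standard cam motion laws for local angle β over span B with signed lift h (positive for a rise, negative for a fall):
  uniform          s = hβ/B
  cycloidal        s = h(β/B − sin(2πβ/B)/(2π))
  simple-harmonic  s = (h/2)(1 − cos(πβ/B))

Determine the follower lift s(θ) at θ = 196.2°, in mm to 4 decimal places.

seg 1 [0°–120.9°] uniform, h=17: full span → s += 17 → s = 17.0000
seg 2 [120.9°–327.8°] cycloidal, h=30: θ=196.2° here. β=75.3, B=206.9. 30·(0.3639 − sin(2π·0.3639)/(2π)) = 7.3159 → s = 24.3159

24.3159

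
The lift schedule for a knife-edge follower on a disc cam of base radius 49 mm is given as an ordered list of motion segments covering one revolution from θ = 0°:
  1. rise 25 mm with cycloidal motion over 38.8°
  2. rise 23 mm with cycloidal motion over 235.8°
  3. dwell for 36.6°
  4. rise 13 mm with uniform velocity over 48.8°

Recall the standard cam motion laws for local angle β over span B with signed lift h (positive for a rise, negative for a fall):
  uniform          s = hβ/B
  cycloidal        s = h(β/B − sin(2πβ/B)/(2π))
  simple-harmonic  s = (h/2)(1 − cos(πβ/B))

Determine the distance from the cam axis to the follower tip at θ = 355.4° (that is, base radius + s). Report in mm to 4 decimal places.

seg 1 [0°–38.8°] cycloidal, h=25: full span → s += 25 → s = 25.0000
seg 2 [38.8°–274.6°] cycloidal, h=23: full span → s += 23 → s = 48.0000
seg 3 [274.6°–311.2°] dwell: s stays 48.0000
seg 4 [311.2°–360°] uniform, h=13: θ=355.4° here. β=44.2, B=48.8. 13·44.2/48.8 = 11.7746 → s = 59.7746
radial distance = base radius + s = 49 + 59.7746 = 108.7746

108.7746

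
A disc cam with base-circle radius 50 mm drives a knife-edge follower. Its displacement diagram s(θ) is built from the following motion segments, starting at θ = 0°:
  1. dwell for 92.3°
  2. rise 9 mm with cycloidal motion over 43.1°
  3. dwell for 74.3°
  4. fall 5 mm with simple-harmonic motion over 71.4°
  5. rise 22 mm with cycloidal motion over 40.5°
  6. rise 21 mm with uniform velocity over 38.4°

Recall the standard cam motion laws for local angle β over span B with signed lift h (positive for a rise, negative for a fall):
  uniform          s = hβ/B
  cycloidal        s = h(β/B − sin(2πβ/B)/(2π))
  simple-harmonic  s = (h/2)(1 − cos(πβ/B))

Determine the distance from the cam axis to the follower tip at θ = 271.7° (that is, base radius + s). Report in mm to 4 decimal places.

seg 1 [0°–92.3°] dwell: s stays 0.0000
seg 2 [92.3°–135.4°] cycloidal, h=9: full span → s += 9 → s = 9.0000
seg 3 [135.4°–209.7°] dwell: s stays 9.0000
seg 4 [209.7°–281.1°] simple-harmonic, h=-5: θ=271.7° here. β=62, B=71.4. -5/2·(1 − cos(π·0.8683)) = -4.7892 → s = 4.2108
radial distance = base radius + s = 50 + 4.2108 = 54.2108

54.2108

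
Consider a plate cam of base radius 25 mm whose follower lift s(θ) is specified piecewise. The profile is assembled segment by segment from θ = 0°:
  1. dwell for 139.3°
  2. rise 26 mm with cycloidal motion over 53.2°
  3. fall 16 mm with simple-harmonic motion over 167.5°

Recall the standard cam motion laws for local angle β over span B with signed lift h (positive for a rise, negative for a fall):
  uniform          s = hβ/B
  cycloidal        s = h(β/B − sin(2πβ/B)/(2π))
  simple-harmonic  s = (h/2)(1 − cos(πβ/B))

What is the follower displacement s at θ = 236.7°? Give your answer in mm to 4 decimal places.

seg 1 [0°–139.3°] dwell: s stays 0.0000
seg 2 [139.3°–192.5°] cycloidal, h=26: full span → s += 26 → s = 26.0000
seg 3 [192.5°–360°] simple-harmonic, h=-16: θ=236.7° here. β=44.2, B=167.5. -16/2·(1 − cos(π·0.2639)) = -2.5951 → s = 23.4049

23.4049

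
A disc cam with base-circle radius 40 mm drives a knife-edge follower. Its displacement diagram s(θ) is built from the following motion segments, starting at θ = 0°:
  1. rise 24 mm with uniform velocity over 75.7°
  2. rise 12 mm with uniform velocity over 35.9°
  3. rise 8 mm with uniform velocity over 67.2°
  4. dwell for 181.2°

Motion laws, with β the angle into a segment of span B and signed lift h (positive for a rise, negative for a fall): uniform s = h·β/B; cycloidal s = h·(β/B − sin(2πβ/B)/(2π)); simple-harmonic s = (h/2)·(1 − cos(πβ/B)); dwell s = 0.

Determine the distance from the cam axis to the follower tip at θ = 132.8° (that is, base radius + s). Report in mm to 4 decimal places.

seg 1 [0°–75.7°] uniform, h=24: full span → s += 24 → s = 24.0000
seg 2 [75.7°–111.6°] uniform, h=12: full span → s += 12 → s = 36.0000
seg 3 [111.6°–178.8°] uniform, h=8: θ=132.8° here. β=21.2, B=67.2. 8·21.2/67.2 = 2.5238 → s = 38.5238
radial distance = base radius + s = 40 + 38.5238 = 78.5238

78.5238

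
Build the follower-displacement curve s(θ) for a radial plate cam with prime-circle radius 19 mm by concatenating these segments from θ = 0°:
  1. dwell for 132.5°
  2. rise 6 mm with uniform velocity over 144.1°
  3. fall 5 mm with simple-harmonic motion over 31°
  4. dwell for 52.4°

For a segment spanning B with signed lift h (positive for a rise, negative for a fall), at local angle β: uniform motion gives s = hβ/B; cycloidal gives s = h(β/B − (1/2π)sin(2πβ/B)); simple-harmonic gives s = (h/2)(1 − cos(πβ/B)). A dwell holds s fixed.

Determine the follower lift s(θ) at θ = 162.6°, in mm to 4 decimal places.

seg 1 [0°–132.5°] dwell: s stays 0.0000
seg 2 [132.5°–276.6°] uniform, h=6: θ=162.6° here. β=30.1, B=144.1. 6·30.1/144.1 = 1.2533 → s = 1.2533

1.2533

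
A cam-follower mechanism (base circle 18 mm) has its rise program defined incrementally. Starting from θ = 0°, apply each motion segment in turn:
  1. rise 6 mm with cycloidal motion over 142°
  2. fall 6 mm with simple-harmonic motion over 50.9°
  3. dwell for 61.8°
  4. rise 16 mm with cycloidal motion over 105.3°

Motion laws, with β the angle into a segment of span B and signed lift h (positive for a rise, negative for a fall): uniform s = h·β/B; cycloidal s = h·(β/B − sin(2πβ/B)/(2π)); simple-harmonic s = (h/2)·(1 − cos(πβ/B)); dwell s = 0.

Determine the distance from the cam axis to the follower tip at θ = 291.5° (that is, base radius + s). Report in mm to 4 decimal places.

seg 1 [0°–142°] cycloidal, h=6: full span → s += 6 → s = 6.0000
seg 2 [142°–192.9°] simple-harmonic, h=-6: full span → s += -6 → s = 0.0000
seg 3 [192.9°–254.7°] dwell: s stays 0.0000
seg 4 [254.7°–360°] cycloidal, h=16: θ=291.5° here. β=36.8, B=105.3. 16·(0.3495 − sin(2π·0.3495)/(2π)) = 3.5266 → s = 3.5266
radial distance = base radius + s = 18 + 3.5266 = 21.5266

21.5266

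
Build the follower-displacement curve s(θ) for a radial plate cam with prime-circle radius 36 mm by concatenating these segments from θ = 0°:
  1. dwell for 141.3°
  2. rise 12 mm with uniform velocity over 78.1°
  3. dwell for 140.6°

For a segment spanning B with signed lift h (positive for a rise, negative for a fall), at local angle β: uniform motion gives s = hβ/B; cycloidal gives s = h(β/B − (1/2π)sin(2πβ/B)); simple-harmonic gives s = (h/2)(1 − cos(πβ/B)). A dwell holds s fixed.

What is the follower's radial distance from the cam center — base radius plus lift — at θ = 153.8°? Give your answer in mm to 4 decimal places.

seg 1 [0°–141.3°] dwell: s stays 0.0000
seg 2 [141.3°–219.4°] uniform, h=12: θ=153.8° here. β=12.5, B=78.1. 12·12.5/78.1 = 1.9206 → s = 1.9206
radial distance = base radius + s = 36 + 1.9206 = 37.9206

37.9206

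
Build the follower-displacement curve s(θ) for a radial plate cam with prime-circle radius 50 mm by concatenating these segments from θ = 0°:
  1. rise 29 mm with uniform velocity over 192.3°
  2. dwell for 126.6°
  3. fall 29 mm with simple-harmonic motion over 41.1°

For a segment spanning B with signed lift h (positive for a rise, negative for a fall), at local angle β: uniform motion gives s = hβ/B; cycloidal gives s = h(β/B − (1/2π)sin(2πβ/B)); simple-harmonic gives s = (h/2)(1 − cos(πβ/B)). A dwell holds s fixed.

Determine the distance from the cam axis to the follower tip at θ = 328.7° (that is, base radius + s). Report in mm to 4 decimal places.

seg 1 [0°–192.3°] uniform, h=29: full span → s += 29 → s = 29.0000
seg 2 [192.3°–318.9°] dwell: s stays 29.0000
seg 3 [318.9°–360°] simple-harmonic, h=-29: θ=328.7° here. β=9.8, B=41.1. -29/2·(1 − cos(π·0.2384)) = -3.8815 → s = 25.1185
radial distance = base radius + s = 50 + 25.1185 = 75.1185

75.1185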